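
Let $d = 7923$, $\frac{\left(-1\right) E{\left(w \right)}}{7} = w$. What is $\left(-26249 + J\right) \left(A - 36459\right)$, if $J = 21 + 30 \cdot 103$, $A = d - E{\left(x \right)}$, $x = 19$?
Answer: $657188614$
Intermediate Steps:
$E{\left(w \right)} = - 7 w$
$A = 8056$ ($A = 7923 - \left(-7\right) 19 = 7923 - -133 = 7923 + 133 = 8056$)
$J = 3111$ ($J = 21 + 3090 = 3111$)
$\left(-26249 + J\right) \left(A - 36459\right) = \left(-26249 + 3111\right) \left(8056 - 36459\right) = \left(-23138\right) \left(-28403\right) = 657188614$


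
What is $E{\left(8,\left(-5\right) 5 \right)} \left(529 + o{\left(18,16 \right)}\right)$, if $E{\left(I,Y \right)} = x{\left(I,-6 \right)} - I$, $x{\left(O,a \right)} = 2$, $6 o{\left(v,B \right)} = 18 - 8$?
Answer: $-3184$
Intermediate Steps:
$o{\left(v,B \right)} = \frac{5}{3}$ ($o{\left(v,B \right)} = \frac{18 - 8}{6} = \frac{1}{6} \cdot 10 = \frac{5}{3}$)
$E{\left(I,Y \right)} = 2 - I$
$E{\left(8,\left(-5\right) 5 \right)} \left(529 + o{\left(18,16 \right)}\right) = \left(2 - 8\right) \left(529 + \frac{5}{3}\right) = \left(2 - 8\right) \frac{1592}{3} = \left(-6\right) \frac{1592}{3} = -3184$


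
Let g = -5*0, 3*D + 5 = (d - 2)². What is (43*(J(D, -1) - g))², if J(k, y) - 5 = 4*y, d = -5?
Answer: 1849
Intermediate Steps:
D = 44/3 (D = -5/3 + (-5 - 2)²/3 = -5/3 + (⅓)*(-7)² = -5/3 + (⅓)*49 = -5/3 + 49/3 = 44/3 ≈ 14.667)
J(k, y) = 5 + 4*y
g = 0
(43*(J(D, -1) - g))² = (43*((5 + 4*(-1)) - 1*0))² = (43*((5 - 4) + 0))² = (43*(1 + 0))² = (43*1)² = 43² = 1849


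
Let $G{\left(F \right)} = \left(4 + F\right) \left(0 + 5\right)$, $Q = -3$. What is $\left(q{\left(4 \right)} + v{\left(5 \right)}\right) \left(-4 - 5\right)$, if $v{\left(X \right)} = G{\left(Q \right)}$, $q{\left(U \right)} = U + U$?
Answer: $-117$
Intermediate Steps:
$G{\left(F \right)} = 20 + 5 F$ ($G{\left(F \right)} = \left(4 + F\right) 5 = 20 + 5 F$)
$q{\left(U \right)} = 2 U$
$v{\left(X \right)} = 5$ ($v{\left(X \right)} = 20 + 5 \left(-3\right) = 20 - 15 = 5$)
$\left(q{\left(4 \right)} + v{\left(5 \right)}\right) \left(-4 - 5\right) = \left(2 \cdot 4 + 5\right) \left(-4 - 5\right) = \left(8 + 5\right) \left(-4 - 5\right) = 13 \left(-9\right) = -117$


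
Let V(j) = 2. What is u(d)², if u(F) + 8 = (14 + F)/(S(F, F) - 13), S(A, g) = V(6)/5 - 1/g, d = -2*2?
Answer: 4734976/61009 ≈ 77.611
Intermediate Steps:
d = -4
S(A, g) = ⅖ - 1/g (S(A, g) = 2/5 - 1/g = 2*(⅕) - 1/g = ⅖ - 1/g)
u(F) = -8 + (14 + F)/(-63/5 - 1/F) (u(F) = -8 + (14 + F)/((⅖ - 1/F) - 13) = -8 + (14 + F)/(-63/5 - 1/F))
u(d)² = ((-40 - 1*(-4)*(574 + 5*(-4)))/(5 + 63*(-4)))² = ((-40 - 1*(-4)*(574 - 20))/(5 - 252))² = ((-40 - 1*(-4)*554)/(-247))² = (-(-40 + 2216)/247)² = (-1/247*2176)² = (-2176/247)² = 4734976/61009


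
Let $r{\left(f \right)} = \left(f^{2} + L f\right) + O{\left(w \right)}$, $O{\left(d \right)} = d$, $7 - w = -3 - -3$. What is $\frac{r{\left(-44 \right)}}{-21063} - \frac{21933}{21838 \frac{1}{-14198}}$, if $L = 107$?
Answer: $\frac{468512735308}{32855271} \approx 14260.0$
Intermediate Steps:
$w = 7$ ($w = 7 - \left(-3 - -3\right) = 7 - \left(-3 + 3\right) = 7 - 0 = 7 + 0 = 7$)
$r{\left(f \right)} = 7 + f^{2} + 107 f$ ($r{\left(f \right)} = \left(f^{2} + 107 f\right) + 7 = 7 + f^{2} + 107 f$)
$\frac{r{\left(-44 \right)}}{-21063} - \frac{21933}{21838 \frac{1}{-14198}} = \frac{7 + \left(-44\right)^{2} + 107 \left(-44\right)}{-21063} - \frac{21933}{21838 \frac{1}{-14198}} = \left(7 + 1936 - 4708\right) \left(- \frac{1}{21063}\right) - \frac{21933}{21838 \left(- \frac{1}{14198}\right)} = \left(-2765\right) \left(- \frac{1}{21063}\right) - \frac{21933}{- \frac{10919}{7099}} = \frac{395}{3009} - - \frac{155702367}{10919} = \frac{395}{3009} + \frac{155702367}{10919} = \frac{468512735308}{32855271}$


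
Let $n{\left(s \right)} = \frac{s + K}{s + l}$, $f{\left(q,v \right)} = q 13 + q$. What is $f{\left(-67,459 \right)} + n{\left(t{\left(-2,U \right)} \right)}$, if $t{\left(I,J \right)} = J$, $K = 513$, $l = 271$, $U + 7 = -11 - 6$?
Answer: $- \frac{231197}{247} \approx -936.02$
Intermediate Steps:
$U = -24$ ($U = -7 - 17 = -24$)
$f{\left(q,v \right)} = 14 q$ ($f{\left(q,v \right)} = 13 q + q = 14 q$)
$n{\left(s \right)} = \frac{513 + s}{271 + s}$ ($n{\left(s \right)} = \frac{s + 513}{s + 271} = \frac{513 + s}{271 + s}$)
$f{\left(-67,459 \right)} + n{\left(t{\left(-2,U \right)} \right)} = 14 \left(-67\right) + \frac{513 - 24}{271 - 24} = -938 + \frac{1}{247} \cdot 489 = -938 + \frac{489}{247} = - \frac{231197}{247}$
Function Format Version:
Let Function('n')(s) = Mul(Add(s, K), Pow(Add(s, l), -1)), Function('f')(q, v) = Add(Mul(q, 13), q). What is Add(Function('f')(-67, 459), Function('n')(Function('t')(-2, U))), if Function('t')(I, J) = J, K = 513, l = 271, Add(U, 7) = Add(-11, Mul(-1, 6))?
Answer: Rational(-231197, 247) ≈ -936.02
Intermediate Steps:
U = -24 (U = Add(-7, Add(-11, Mul(-1, 6))) = Add(-7, Add(-11, -6)) = Add(-7, -17) = -24)
Function('f')(q, v) = Mul(14, q) (Function('f')(q, v) = Add(Mul(13, q), q) = Mul(14, q))
Function('n')(s) = Mul(Pow(Add(271, s), -1), Add(513, s)) (Function('n')(s) = Mul(Add(s, 513), Pow(Add(s, 271), -1)) = Mul(Add(513, s), Pow(Add(271, s), -1)) = Mul(Pow(Add(271, s), -1), Add(513, s)))
Add(Function('f')(-67, 459), Function('n')(Function('t')(-2, U))) = Add(Mul(14, -67), Mul(Pow(Add(271, -24), -1), Add(513, -24))) = Add(-938, Mul(Pow(247, -1), 489)) = Add(-938, Mul(Rational(1, 247), 489)) = Add(-938, Rational(489, 247)) = Rational(-231197, 247)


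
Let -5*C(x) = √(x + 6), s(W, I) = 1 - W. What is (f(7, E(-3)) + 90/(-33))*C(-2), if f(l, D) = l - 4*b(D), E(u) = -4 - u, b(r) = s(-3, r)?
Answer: 258/55 ≈ 4.6909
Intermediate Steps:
b(r) = 4 (b(r) = 1 - 1*(-3) = 1 + 3 = 4)
C(x) = -√(6 + x)/5 (C(x) = -√(x + 6)/5 = -√(6 + x)/5)
f(l, D) = -16 + l (f(l, D) = l - 4*4 = l - 16 = -16 + l)
(f(7, E(-3)) + 90/(-33))*C(-2) = ((-16 + 7) + 90/(-33))*(-√(6 - 2)/5) = (-9 + 90*(-1/33))*(-√4/5) = (-9 - 30/11)*(-⅕*2) = -129/11*(-⅖) = 258/55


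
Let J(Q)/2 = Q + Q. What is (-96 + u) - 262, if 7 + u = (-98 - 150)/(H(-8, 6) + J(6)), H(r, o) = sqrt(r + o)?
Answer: (-365*sqrt(2) + 9008*I)/(sqrt(2) - 24*I) ≈ -375.3 + 0.60679*I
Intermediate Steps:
H(r, o) = sqrt(o + r)
J(Q) = 4*Q (J(Q) = 2*(Q + Q) = 2*(2*Q) = 4*Q)
u = -7 - 248/(24 + I*sqrt(2)) (u = -7 + (-98 - 150)/(sqrt(6 - 8) + 4*6) = -7 - 248/(sqrt(-2) + 24) = -7 - 248/(I*sqrt(2) + 24) = -7 - 248/(24 + I*sqrt(2)) ≈ -17.298 + 0.60679*I)
(-96 + u) - 262 = (-96 + (-7*sqrt(2) + 416*I)/(sqrt(2) - 24*I)) - 262 = -358 + (-7*sqrt(2) + 416*I)/(sqrt(2) - 24*I)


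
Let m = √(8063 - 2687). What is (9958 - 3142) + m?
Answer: 6816 + 16*√21 ≈ 6889.3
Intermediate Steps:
m = 16*√21 (m = √5376 = 16*√21 ≈ 73.321)
(9958 - 3142) + m = (9958 - 3142) + 16*√21 = 6816 + 16*√21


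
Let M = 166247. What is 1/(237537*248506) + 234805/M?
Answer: 13860391157740457/9813455628173334 ≈ 1.4124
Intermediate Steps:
1/(237537*248506) + 234805/M = 1/(237537*248506) + 234805/166247 = (1/237537)*(1/248506) + 234805*(1/166247) = 1/59029369722 + 234805/166247 = 13860391157740457/9813455628173334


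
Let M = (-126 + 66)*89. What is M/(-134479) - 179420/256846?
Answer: -127846430/194047153 ≈ -0.65884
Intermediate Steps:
M = -5340 (M = -60*89 = -5340)
M/(-134479) - 179420/256846 = -5340/(-134479) - 179420/256846 = -5340*(-1/134479) - 179420*1/256846 = 60/1511 - 89710/128423 = -127846430/194047153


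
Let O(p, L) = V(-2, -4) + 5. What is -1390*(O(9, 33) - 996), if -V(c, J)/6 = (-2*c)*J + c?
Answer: 1227370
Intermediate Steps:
V(c, J) = -6*c + 12*J*c (V(c, J) = -6*((-2*c)*J + c) = -6*(-2*J*c + c) = -6*(c - 2*J*c) = -6*c + 12*J*c)
O(p, L) = 113 (O(p, L) = 6*(-2)*(-1 + 2*(-4)) + 5 = 6*(-2)*(-1 - 8) + 5 = 6*(-2)*(-9) + 5 = 108 + 5 = 113)
-1390*(O(9, 33) - 996) = -1390*(113 - 996) = -1390*(-883) = 1227370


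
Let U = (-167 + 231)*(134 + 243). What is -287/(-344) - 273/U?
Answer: 65681/79808 ≈ 0.82299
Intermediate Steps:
U = 24128 (U = 64*377 = 24128)
-287/(-344) - 273/U = -287/(-344) - 273/24128 = -287*(-1/344) - 273*1/24128 = 287/344 - 21/1856 = 65681/79808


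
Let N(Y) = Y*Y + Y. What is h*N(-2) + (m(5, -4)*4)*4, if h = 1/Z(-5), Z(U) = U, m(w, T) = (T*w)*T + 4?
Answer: 6718/5 ≈ 1343.6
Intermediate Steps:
m(w, T) = 4 + w*T**2 (m(w, T) = w*T**2 + 4 = 4 + w*T**2)
N(Y) = Y + Y**2 (N(Y) = Y**2 + Y = Y + Y**2)
h = -1/5 (h = 1/(-5) = -1/5 ≈ -0.20000)
h*N(-2) + (m(5, -4)*4)*4 = -(-2)*(1 - 2)/5 + ((4 + 5*(-4)**2)*4)*4 = -(-2)*(-1)/5 + ((4 + 5*16)*4)*4 = -1/5*2 + ((4 + 80)*4)*4 = -2/5 + (84*4)*4 = -2/5 + 336*4 = -2/5 + 1344 = 6718/5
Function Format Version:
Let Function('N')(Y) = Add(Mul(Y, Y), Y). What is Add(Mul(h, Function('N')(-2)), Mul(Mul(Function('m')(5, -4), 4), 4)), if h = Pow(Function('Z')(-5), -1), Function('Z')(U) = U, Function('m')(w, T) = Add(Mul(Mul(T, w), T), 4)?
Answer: Rational(6718, 5) ≈ 1343.6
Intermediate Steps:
Function('m')(w, T) = Add(4, Mul(w, Pow(T, 2))) (Function('m')(w, T) = Add(Mul(w, Pow(T, 2)), 4) = Add(4, Mul(w, Pow(T, 2))))
Function('N')(Y) = Add(Y, Pow(Y, 2)) (Function('N')(Y) = Add(Pow(Y, 2), Y) = Add(Y, Pow(Y, 2)))
h = Rational(-1, 5) (h = Pow(-5, -1) = Rational(-1, 5) ≈ -0.20000)
Add(Mul(h, Function('N')(-2)), Mul(Mul(Function('m')(5, -4), 4), 4)) = Add(Mul(Rational(-1, 5), Mul(-2, Add(1, -2))), Mul(Mul(Add(4, Mul(5, Pow(-4, 2))), 4), 4)) = Add(Mul(Rational(-1, 5), Mul(-2, -1)), Mul(Mul(Add(4, Mul(5, 16)), 4), 4)) = Add(Mul(Rational(-1, 5), 2), Mul(Mul(Add(4, 80), 4), 4)) = Add(Rational(-2, 5), Mul(Mul(84, 4), 4)) = Add(Rational(-2, 5), Mul(336, 4)) = Add(Rational(-2, 5), 1344) = Rational(6718, 5)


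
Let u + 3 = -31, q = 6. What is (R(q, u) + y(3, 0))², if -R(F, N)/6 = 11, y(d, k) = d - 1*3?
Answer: 4356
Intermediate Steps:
y(d, k) = -3 + d (y(d, k) = d - 3 = -3 + d)
u = -34 (u = -3 - 31 = -34)
R(F, N) = -66 (R(F, N) = -6*11 = -66)
(R(q, u) + y(3, 0))² = (-66 + (-3 + 3))² = (-66 + 0)² = (-66)² = 4356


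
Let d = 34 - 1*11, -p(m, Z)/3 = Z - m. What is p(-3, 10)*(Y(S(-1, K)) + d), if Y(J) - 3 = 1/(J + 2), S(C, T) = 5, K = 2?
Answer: -7137/7 ≈ -1019.6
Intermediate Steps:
Y(J) = 3 + 1/(2 + J) (Y(J) = 3 + 1/(J + 2) = 3 + 1/(2 + J))
p(m, Z) = -3*Z + 3*m (p(m, Z) = -3*(Z - m) = -3*Z + 3*m)
d = 23 (d = 34 - 11 = 23)
p(-3, 10)*(Y(S(-1, K)) + d) = (-3*10 + 3*(-3))*((7 + 3*5)/(2 + 5) + 23) = (-30 - 9)*((7 + 15)/7 + 23) = -39*((⅐)*22 + 23) = -39*(22/7 + 23) = -39*183/7 = -7137/7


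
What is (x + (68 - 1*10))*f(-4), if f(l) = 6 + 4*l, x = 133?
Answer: -1910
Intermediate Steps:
(x + (68 - 1*10))*f(-4) = (133 + (68 - 1*10))*(6 + 4*(-4)) = (133 + (68 - 10))*(6 - 16) = (133 + 58)*(-10) = 191*(-10) = -1910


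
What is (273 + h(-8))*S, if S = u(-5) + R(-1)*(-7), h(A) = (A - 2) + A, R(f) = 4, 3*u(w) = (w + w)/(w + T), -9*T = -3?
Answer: -48705/7 ≈ -6957.9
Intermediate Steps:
T = 1/3 (T = -1/9*(-3) = 1/3 ≈ 0.33333)
u(w) = 2*w/(3*(1/3 + w)) (u(w) = ((w + w)/(w + 1/3))/3 = ((2*w)/(1/3 + w))/3 = (2*w/(1/3 + w))/3 = 2*w/(3*(1/3 + w)))
h(A) = -2 + 2*A (h(A) = (-2 + A) + A = -2 + 2*A)
S = -191/7 (S = 2*(-5)/(1 + 3*(-5)) + 4*(-7) = 2*(-5)/(1 - 15) - 28 = 2*(-5)/(-14) - 28 = 2*(-5)*(-1/14) - 28 = 5/7 - 28 = -191/7 ≈ -27.286)
(273 + h(-8))*S = (273 + (-2 + 2*(-8)))*(-191/7) = (273 + (-2 - 16))*(-191/7) = (273 - 18)*(-191/7) = 255*(-191/7) = -48705/7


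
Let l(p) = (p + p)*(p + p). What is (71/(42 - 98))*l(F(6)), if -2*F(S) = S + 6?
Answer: -1278/7 ≈ -182.57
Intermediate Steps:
F(S) = -3 - S/2 (F(S) = -(S + 6)/2 = -(6 + S)/2 = -3 - S/2)
l(p) = 4*p² (l(p) = (2*p)*(2*p) = 4*p²)
(71/(42 - 98))*l(F(6)) = (71/(42 - 98))*(4*(-3 - ½*6)²) = (71/(-56))*(4*(-3 - 3)²) = (71*(-1/56))*(4*(-6)²) = -71*36/14 = -71/56*144 = -1278/7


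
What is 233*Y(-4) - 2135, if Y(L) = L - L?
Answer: -2135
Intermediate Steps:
Y(L) = 0
233*Y(-4) - 2135 = 233*0 - 2135 = 0 - 2135 = -2135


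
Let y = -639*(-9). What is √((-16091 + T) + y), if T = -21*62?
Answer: I*√11642 ≈ 107.9*I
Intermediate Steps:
T = -1302
y = 5751
√((-16091 + T) + y) = √((-16091 - 1302) + 5751) = √(-17393 + 5751) = √(-11642) = I*√11642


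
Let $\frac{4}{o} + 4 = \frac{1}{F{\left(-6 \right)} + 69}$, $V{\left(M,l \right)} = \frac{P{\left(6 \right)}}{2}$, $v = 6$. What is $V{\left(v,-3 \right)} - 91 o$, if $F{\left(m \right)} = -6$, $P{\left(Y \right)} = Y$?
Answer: $\frac{23685}{251} \approx 94.363$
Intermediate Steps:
$V{\left(M,l \right)} = 3$ ($V{\left(M,l \right)} = \frac{6}{2} = 6 \cdot \frac{1}{2} = 3$)
$o = - \frac{252}{251}$ ($o = \frac{4}{-4 + \frac{1}{-6 + 69}} = \frac{4}{-4 + \frac{1}{63}} = \frac{4}{- \frac{251}{63}} = 4 \left(- \frac{63}{251}\right) = - \frac{252}{251} \approx -1.004$)
$V{\left(v,-3 \right)} - 91 o = 3 - - \frac{22932}{251} = 3 + \frac{22932}{251} = \frac{23685}{251}$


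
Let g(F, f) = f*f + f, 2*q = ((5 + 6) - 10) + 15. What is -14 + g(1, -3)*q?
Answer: 34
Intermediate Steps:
q = 8 (q = (((5 + 6) - 10) + 15)/2 = ((11 - 10) + 15)/2 = (1 + 15)/2 = (1/2)*16 = 8)
g(F, f) = f + f**2 (g(F, f) = f**2 + f = f + f**2)
-14 + g(1, -3)*q = -14 - 3*(1 - 3)*8 = -14 - 3*(-2)*8 = -14 + 6*8 = -14 + 48 = 34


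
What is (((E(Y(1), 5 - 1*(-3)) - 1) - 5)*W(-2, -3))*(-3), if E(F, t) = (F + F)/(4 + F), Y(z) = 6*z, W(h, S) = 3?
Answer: 216/5 ≈ 43.200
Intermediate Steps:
E(F, t) = 2*F/(4 + F) (E(F, t) = (2*F)/(4 + F) = 2*F/(4 + F))
(((E(Y(1), 5 - 1*(-3)) - 1) - 5)*W(-2, -3))*(-3) = (((2*(6*1)/(4 + 6*1) - 1) - 5)*3)*(-3) = (((2*6/(4 + 6) - 1) - 5)*3)*(-3) = (((2*6/10 - 1) - 5)*3)*(-3) = (((2*6*(1/10) - 1) - 5)*3)*(-3) = (((6/5 - 1) - 5)*3)*(-3) = ((1/5 - 5)*3)*(-3) = -24/5*3*(-3) = -72/5*(-3) = 216/5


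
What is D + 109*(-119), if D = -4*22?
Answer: -13059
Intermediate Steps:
D = -88
D + 109*(-119) = -88 + 109*(-119) = -88 - 12971 = -13059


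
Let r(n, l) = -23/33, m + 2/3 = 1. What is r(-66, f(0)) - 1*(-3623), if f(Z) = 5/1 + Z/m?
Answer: 119536/33 ≈ 3622.3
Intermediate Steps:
m = ⅓ (m = -⅔ + 1 = ⅓ ≈ 0.33333)
f(Z) = 5 + 3*Z (f(Z) = 5/1 + Z/(⅓) = 5*1 + Z*3 = 5 + 3*Z)
r(n, l) = -23/33 (r(n, l) = -23*1/33 = -23/33)
r(-66, f(0)) - 1*(-3623) = -23/33 - 1*(-3623) = -23/33 + 3623 = 119536/33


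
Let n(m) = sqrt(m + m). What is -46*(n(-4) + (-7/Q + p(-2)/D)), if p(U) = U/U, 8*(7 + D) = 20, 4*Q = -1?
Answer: -11500/9 - 92*I*sqrt(2) ≈ -1277.8 - 130.11*I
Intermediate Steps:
Q = -1/4 (Q = (1/4)*(-1) = -1/4 ≈ -0.25000)
D = -9/2 (D = -7 + (1/8)*20 = -7 + 5/2 = -9/2 ≈ -4.5000)
n(m) = sqrt(2)*sqrt(m) (n(m) = sqrt(2*m) = sqrt(2)*sqrt(m))
p(U) = 1
-46*(n(-4) + (-7/Q + p(-2)/D)) = -46*(sqrt(2)*sqrt(-4) + (-7/(-1/4) + 1/(-9/2))) = -46*(sqrt(2)*(2*I) + (-7*(-4) + 1*(-2/9))) = -46*(2*I*sqrt(2) + (28 - 2/9)) = -46*(2*I*sqrt(2) + 250/9) = -46*(250/9 + 2*I*sqrt(2)) = -11500/9 - 92*I*sqrt(2)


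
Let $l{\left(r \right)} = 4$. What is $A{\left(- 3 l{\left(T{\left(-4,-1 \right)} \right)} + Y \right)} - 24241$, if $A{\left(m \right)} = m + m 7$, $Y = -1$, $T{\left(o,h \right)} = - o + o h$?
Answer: $-24345$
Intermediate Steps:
$T{\left(o,h \right)} = - o + h o$
$A{\left(m \right)} = 8 m$ ($A{\left(m \right)} = m + 7 m = 8 m$)
$A{\left(- 3 l{\left(T{\left(-4,-1 \right)} \right)} + Y \right)} - 24241 = 8 \left(\left(-3\right) 4 - 1\right) - 24241 = 8 \left(-12 - 1\right) - 24241 = 8 \left(-13\right) - 24241 = -104 - 24241 = -24345$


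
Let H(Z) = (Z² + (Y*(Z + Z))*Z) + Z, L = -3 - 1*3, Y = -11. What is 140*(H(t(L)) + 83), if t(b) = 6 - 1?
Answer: -61180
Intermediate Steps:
L = -6 (L = -3 - 3 = -6)
t(b) = 5
H(Z) = Z - 21*Z² (H(Z) = (Z² + (-11*(Z + Z))*Z) + Z = (Z² + (-22*Z)*Z) + Z = (Z² - 22*Z²) + Z = -21*Z² + Z = Z - 21*Z²)
140*(H(t(L)) + 83) = 140*(5*(1 - 21*5) + 83) = 140*(5*(1 - 105) + 83) = 140*(5*(-104) + 83) = 140*(-520 + 83) = 140*(-437) = -61180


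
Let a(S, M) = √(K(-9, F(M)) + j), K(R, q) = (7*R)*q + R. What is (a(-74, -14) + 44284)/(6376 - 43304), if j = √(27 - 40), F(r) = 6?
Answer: -11071/9232 - √(-387 + I*√13)/36928 ≈ -1.1992 - 0.00053273*I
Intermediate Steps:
K(R, q) = R + 7*R*q (K(R, q) = 7*R*q + R = R + 7*R*q)
j = I*√13 (j = √(-13) = I*√13 ≈ 3.6056*I)
a(S, M) = √(-387 + I*√13) (a(S, M) = √(-9*(1 + 7*6) + I*√13) = √(-9*(1 + 42) + I*√13) = √(-9*43 + I*√13) = √(-387 + I*√13))
(a(-74, -14) + 44284)/(6376 - 43304) = (√(-387 + I*√13) + 44284)/(6376 - 43304) = (44284 + √(-387 + I*√13))/(-36928) = (44284 + √(-387 + I*√13))*(-1/36928) = -11071/9232 - √(-387 + I*√13)/36928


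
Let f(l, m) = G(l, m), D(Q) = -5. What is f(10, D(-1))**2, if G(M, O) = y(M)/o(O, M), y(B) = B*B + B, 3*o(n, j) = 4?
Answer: 27225/4 ≈ 6806.3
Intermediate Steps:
o(n, j) = 4/3 (o(n, j) = (1/3)*4 = 4/3)
y(B) = B + B**2 (y(B) = B**2 + B = B + B**2)
G(M, O) = 3*M*(1 + M)/4 (G(M, O) = (M*(1 + M))/(4/3) = (M*(1 + M))*(3/4) = 3*M*(1 + M)/4)
f(l, m) = 3*l*(1 + l)/4
f(10, D(-1))**2 = ((3/4)*10*(1 + 10))**2 = ((3/4)*10*11)**2 = (165/2)**2 = 27225/4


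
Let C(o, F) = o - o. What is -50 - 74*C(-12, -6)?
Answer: -50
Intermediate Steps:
C(o, F) = 0
-50 - 74*C(-12, -6) = -50 - 74*0 = -50 + 0 = -50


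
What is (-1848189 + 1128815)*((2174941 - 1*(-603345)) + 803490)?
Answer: -2576636528224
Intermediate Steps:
(-1848189 + 1128815)*((2174941 - 1*(-603345)) + 803490) = -719374*((2174941 + 603345) + 803490) = -719374*(2778286 + 803490) = -719374*3581776 = -2576636528224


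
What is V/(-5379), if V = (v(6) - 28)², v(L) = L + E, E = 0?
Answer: -44/489 ≈ -0.089980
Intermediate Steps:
v(L) = L (v(L) = L + 0 = L)
V = 484 (V = (6 - 28)² = (-22)² = 484)
V/(-5379) = 484/(-5379) = 484*(-1/5379) = -44/489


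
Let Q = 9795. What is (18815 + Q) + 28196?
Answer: 56806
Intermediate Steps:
(18815 + Q) + 28196 = (18815 + 9795) + 28196 = 28610 + 28196 = 56806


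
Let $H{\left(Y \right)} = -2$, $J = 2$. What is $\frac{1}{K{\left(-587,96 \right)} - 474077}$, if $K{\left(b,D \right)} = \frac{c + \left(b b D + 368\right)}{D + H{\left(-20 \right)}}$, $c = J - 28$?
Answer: $- \frac{47}{5742136} \approx -8.1851 \cdot 10^{-6}$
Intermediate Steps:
$c = -26$ ($c = 2 - 28 = -26$)
$K{\left(b,D \right)} = \frac{342 + D b^{2}}{-2 + D}$ ($K{\left(b,D \right)} = \frac{-26 + \left(b b D + 368\right)}{D - 2} = \frac{-26 + \left(b^{2} D + 368\right)}{-2 + D} = \frac{-26 + \left(D b^{2} + 368\right)}{-2 + D} = \frac{-26 + \left(368 + D b^{2}\right)}{-2 + D} = \frac{342 + D b^{2}}{-2 + D}$)
$\frac{1}{K{\left(-587,96 \right)} - 474077} = \frac{1}{\frac{342 + 96 \left(-587\right)^{2}}{-2 + 96} - 474077} = \frac{1}{\frac{342 + 96 \cdot 344569}{94} - 474077} = \frac{1}{\frac{342 + 33078624}{94} - 474077} = \frac{1}{\frac{1}{94} \cdot 33078966 - 474077} = \frac{1}{\frac{16539483}{47} - 474077} = \frac{1}{- \frac{5742136}{47}} = - \frac{47}{5742136}$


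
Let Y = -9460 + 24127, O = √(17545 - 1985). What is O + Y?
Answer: 14667 + 2*√3890 ≈ 14792.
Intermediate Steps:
O = 2*√3890 (O = √15560 = 2*√3890 ≈ 124.74)
Y = 14667
O + Y = 2*√3890 + 14667 = 14667 + 2*√3890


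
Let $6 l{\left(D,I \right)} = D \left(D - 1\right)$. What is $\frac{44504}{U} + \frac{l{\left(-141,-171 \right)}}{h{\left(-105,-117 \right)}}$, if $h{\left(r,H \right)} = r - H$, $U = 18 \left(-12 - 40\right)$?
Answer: $\frac{107891}{468} \approx 230.54$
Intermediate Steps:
$l{\left(D,I \right)} = \frac{D \left(-1 + D\right)}{6}$ ($l{\left(D,I \right)} = \frac{D \left(D - 1\right)}{6} = \frac{D \left(-1 + D\right)}{6}$)
$U = -936$ ($U = 18 \left(-52\right) = -936$)
$\frac{44504}{U} + \frac{l{\left(-141,-171 \right)}}{h{\left(-105,-117 \right)}} = \frac{44504}{-936} + \frac{\frac{1}{6} \left(-141\right) \left(-1 - 141\right)}{-105 - -117} = 44504 \left(- \frac{1}{936}\right) + \frac{\frac{1}{6} \left(-141\right) \left(-142\right)}{-105 + 117} = - \frac{5563}{117} + \frac{3337}{12} = \frac{107891}{468}$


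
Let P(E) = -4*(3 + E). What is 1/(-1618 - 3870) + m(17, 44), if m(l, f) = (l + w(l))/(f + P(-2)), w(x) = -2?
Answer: 2057/5488 ≈ 0.37482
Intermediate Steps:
P(E) = -12 - 4*E
m(l, f) = (-2 + l)/(-4 + f) (m(l, f) = (l - 2)/(f + (-12 - 4*(-2))) = (-2 + l)/(f + (-12 + 8)) = (-2 + l)/(f - 4) = (-2 + l)/(-4 + f))
1/(-1618 - 3870) + m(17, 44) = 1/(-1618 - 3870) + (-2 + 17)/(-4 + 44) = 1/(-5488) + 15/40 = -1/5488 + (1/40)*15 = -1/5488 + 3/8 = 2057/5488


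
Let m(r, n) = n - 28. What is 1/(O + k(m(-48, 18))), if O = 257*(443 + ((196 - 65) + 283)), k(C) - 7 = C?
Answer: 1/220246 ≈ 4.5404e-6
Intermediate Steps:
m(r, n) = -28 + n
k(C) = 7 + C
O = 220249 (O = 257*(443 + (131 + 283)) = 257*(443 + 414) = 257*857 = 220249)
1/(O + k(m(-48, 18))) = 1/(220249 + (7 + (-28 + 18))) = 1/(220249 + (7 - 10)) = 1/(220249 - 3) = 1/220246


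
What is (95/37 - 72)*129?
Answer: -331401/37 ≈ -8956.8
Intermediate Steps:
(95/37 - 72)*129 = -2569/37*129 = -331401/37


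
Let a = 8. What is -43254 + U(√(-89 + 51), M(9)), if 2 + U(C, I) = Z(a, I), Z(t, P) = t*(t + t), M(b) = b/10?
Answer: -43128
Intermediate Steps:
M(b) = b/10 (M(b) = b*(⅒) = b/10)
Z(t, P) = 2*t² (Z(t, P) = t*(2*t) = 2*t²)
U(C, I) = 126 (U(C, I) = -2 + 2*8² = -2 + 2*64 = -2 + 128 = 126)
-43254 + U(√(-89 + 51), M(9)) = -43254 + 126 = -43128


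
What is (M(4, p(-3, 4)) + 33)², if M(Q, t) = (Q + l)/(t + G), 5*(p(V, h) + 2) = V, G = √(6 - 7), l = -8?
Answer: 11093061/9409 + 333100*I/9409 ≈ 1179.0 + 35.402*I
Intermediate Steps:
G = I (G = √(-1) = I ≈ 1.0*I)
p(V, h) = -2 + V/5
M(Q, t) = (-8 + Q)/(I + t) (M(Q, t) = (Q - 8)/(t + I) = (-8 + Q)/(I + t))
(M(4, p(-3, 4)) + 33)² = ((-8 + 4)/(I + (-2 + (⅕)*(-3))) + 33)² = (-4/(I + (-2 - ⅗)) + 33)² = (-4/(I - 13/5) + 33)² = (-4/(-13/5 + I) + 33)² = ((25*(-13/5 - I)/194)*(-4) + 33)² = (-50*(-13/5 - I)/97 + 33)² = (33 - 50*(-13/5 - I)/97)²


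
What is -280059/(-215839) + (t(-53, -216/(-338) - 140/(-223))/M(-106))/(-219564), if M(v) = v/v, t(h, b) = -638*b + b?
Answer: 3437826737879/2642018936427 ≈ 1.3012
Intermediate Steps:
t(h, b) = -637*b
M(v) = 1
-280059/(-215839) + (t(-53, -216/(-338) - 140/(-223))/M(-106))/(-219564) = -280059/(-215839) + (-637*(-216/(-338) - 140/(-223))/1)/(-219564) = -280059*(-1/215839) + (-637*(-216*(-1/338) - 140*(-1/223))*1)*(-1/219564) = 21543/16603 + (-637*(108/169 + 140/223)*1)*(-1/219564) = 21543/16603 + (-637*47744/37687*1)*(-1/219564) = 21543/16603 - 2339456/2899*1*(-1/219564) = 21543/16603 - 2339456/2899*(-1/219564) = 21543/16603 + 584864/159129009 = 3437826737879/2642018936427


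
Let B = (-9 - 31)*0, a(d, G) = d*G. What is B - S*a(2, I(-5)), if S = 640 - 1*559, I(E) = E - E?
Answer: 0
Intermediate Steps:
I(E) = 0
a(d, G) = G*d
S = 81 (S = 640 - 559 = 81)
B = 0 (B = -40*0 = 0)
B - S*a(2, I(-5)) = 0 - 81*0*2 = 0 - 81*0 = 0 - 1*0 = 0 + 0 = 0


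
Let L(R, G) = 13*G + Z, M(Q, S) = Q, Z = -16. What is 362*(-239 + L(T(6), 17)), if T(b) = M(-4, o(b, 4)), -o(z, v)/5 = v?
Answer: -12308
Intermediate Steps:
o(z, v) = -5*v
T(b) = -4
L(R, G) = -16 + 13*G (L(R, G) = 13*G - 16 = -16 + 13*G)
362*(-239 + L(T(6), 17)) = 362*(-239 + (-16 + 13*17)) = 362*(-239 + (-16 + 221)) = 362*(-239 + 205) = 362*(-34) = -12308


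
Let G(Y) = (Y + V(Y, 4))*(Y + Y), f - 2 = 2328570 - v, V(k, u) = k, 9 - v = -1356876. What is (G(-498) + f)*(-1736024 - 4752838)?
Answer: -12742197775986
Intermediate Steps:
v = 1356885 (v = 9 - 1*(-1356876) = 9 + 1356876 = 1356885)
f = 971687 (f = 2 + (2328570 - 1*1356885) = 2 + (2328570 - 1356885) = 2 + 971685 = 971687)
G(Y) = 4*Y**2 (G(Y) = (Y + Y)*(Y + Y) = (2*Y)*(2*Y) = 4*Y**2)
(G(-498) + f)*(-1736024 - 4752838) = (4*(-498)**2 + 971687)*(-1736024 - 4752838) = (4*248004 + 971687)*(-6488862) = (992016 + 971687)*(-6488862) = 1963703*(-6488862) = -12742197775986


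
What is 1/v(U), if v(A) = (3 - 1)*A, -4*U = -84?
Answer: 1/42 ≈ 0.023810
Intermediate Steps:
U = 21 (U = -¼*(-84) = 21)
v(A) = 2*A
1/v(U) = 1/(2*21) = 1/42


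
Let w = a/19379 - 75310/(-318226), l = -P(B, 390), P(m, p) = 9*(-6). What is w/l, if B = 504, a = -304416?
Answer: -47706826763/166506344658 ≈ -0.28652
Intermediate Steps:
P(m, p) = -54
l = 54 (l = -1*(-54) = 54)
w = -47706826763/3083450827 (w = -304416/19379 - 75310/(-318226) = -304416*1/19379 - 75310*(-1/318226) = -304416/19379 + 37655/159113 = -47706826763/3083450827 ≈ -15.472)
w/l = -47706826763/3083450827/54 = -47706826763/3083450827*1/54 = -47706826763/166506344658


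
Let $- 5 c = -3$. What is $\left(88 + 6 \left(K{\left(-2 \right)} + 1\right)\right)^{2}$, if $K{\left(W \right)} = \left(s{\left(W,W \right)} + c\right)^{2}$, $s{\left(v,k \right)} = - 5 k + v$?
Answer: $\frac{180741136}{625} \approx 2.8919 \cdot 10^{5}$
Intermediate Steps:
$c = \frac{3}{5}$ ($c = \left(- \frac{1}{5}\right) \left(-3\right) = \frac{3}{5} \approx 0.6$)
$s{\left(v,k \right)} = v - 5 k$
$K{\left(W \right)} = \left(\frac{3}{5} - 4 W\right)^{2}$ ($K{\left(W \right)} = \left(\left(W - 5 W\right) + \frac{3}{5}\right)^{2} = \left(- 4 W + \frac{3}{5}\right)^{2} = \left(\frac{3}{5} - 4 W\right)^{2}$)
$\left(88 + 6 \left(K{\left(-2 \right)} + 1\right)\right)^{2} = \left(88 + 6 \left(\frac{\left(3 - -40\right)^{2}}{25} + 1\right)\right)^{2} = \left(88 + 6 \left(\frac{\left(3 + 40\right)^{2}}{25} + 1\right)\right)^{2} = \left(88 + 6 \left(\frac{43^{2}}{25} + 1\right)\right)^{2} = \left(88 + 6 \left(\frac{1}{25} \cdot 1849 + 1\right)\right)^{2} = \left(88 + 6 \left(\frac{1849}{25} + 1\right)\right)^{2} = \left(88 + 6 \cdot \frac{1874}{25}\right)^{2} = \left(88 + \frac{11244}{25}\right)^{2} = \left(\frac{13444}{25}\right)^{2} = \frac{180741136}{625}$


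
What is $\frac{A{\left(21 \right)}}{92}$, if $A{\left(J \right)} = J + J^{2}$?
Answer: $\frac{231}{46} \approx 5.0217$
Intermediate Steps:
$\frac{A{\left(21 \right)}}{92} = \frac{21 \left(1 + 21\right)}{92} = 21 \cdot 22 \cdot \frac{1}{92} = 462 \cdot \frac{1}{92} = \frac{231}{46}$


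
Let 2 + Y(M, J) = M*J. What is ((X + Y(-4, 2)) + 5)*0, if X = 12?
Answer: 0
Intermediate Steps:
Y(M, J) = -2 + J*M (Y(M, J) = -2 + M*J = -2 + J*M)
((X + Y(-4, 2)) + 5)*0 = ((12 + (-2 + 2*(-4))) + 5)*0 = ((12 + (-2 - 8)) + 5)*0 = ((12 - 10) + 5)*0 = (2 + 5)*0 = 7*0 = 0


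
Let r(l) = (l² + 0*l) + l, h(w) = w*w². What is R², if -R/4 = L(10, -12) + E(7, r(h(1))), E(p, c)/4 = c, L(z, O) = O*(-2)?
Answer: 16384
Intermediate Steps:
h(w) = w³
r(l) = l + l² (r(l) = (l² + 0) + l = l² + l = l + l²)
L(z, O) = -2*O
E(p, c) = 4*c
R = -128 (R = -4*(-2*(-12) + 4*(1³*(1 + 1³))) = -4*(24 + 4*(1*(1 + 1))) = -4*(24 + 4*(1*2)) = -4*(24 + 4*2) = -4*(24 + 8) = -4*32 = -128)
R² = (-128)² = 16384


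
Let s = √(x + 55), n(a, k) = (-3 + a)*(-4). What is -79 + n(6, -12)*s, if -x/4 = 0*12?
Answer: -79 - 12*√55 ≈ -167.99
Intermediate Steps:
n(a, k) = 12 - 4*a
x = 0 (x = -0*12 = -4*0 = 0)
s = √55 (s = √(0 + 55) = √55 ≈ 7.4162)
-79 + n(6, -12)*s = -79 + (12 - 4*6)*√55 = -79 + (12 - 24)*√55 = -79 - 12*√55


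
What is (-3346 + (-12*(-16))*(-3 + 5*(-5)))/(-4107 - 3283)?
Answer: 4361/3695 ≈ 1.1802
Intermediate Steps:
(-3346 + (-12*(-16))*(-3 + 5*(-5)))/(-4107 - 3283) = (-3346 + 192*(-3 - 25))/(-7390) = (-3346 + 192*(-28))*(-1/7390) = (-3346 - 5376)*(-1/7390) = -8722*(-1/7390) = 4361/3695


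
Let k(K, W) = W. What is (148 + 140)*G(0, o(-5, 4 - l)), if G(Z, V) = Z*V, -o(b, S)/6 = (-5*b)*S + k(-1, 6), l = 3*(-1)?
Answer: 0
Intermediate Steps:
l = -3
o(b, S) = -36 + 30*S*b (o(b, S) = -6*((-5*b)*S + 6) = -6*(-5*S*b + 6) = -6*(6 - 5*S*b) = -36 + 30*S*b)
G(Z, V) = V*Z
(148 + 140)*G(0, o(-5, 4 - l)) = (148 + 140)*((-36 + 30*(4 - 1*(-3))*(-5))*0) = 288*((-36 + 30*(4 + 3)*(-5))*0) = 288*((-36 + 30*7*(-5))*0) = 288*((-36 - 1050)*0) = 288*(-1086*0) = 288*0 = 0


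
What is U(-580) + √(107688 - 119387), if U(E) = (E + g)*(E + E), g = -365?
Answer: 1096200 + I*√11699 ≈ 1.0962e+6 + 108.16*I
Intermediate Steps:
U(E) = 2*E*(-365 + E) (U(E) = (E - 365)*(E + E) = (-365 + E)*(2*E) = 2*E*(-365 + E))
U(-580) + √(107688 - 119387) = 2*(-580)*(-365 - 580) + √(107688 - 119387) = 2*(-580)*(-945) + √(-11699) = 1096200 + I*√11699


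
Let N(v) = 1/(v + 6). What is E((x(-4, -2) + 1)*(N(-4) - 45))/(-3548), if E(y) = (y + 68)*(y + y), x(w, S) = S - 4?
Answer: -258545/7096 ≈ -36.435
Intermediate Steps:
x(w, S) = -4 + S
N(v) = 1/(6 + v)
E(y) = 2*y*(68 + y) (E(y) = (68 + y)*(2*y) = 2*y*(68 + y))
E((x(-4, -2) + 1)*(N(-4) - 45))/(-3548) = (2*(((-4 - 2) + 1)*(1/(6 - 4) - 45))*(68 + ((-4 - 2) + 1)*(1/(6 - 4) - 45)))/(-3548) = (2*((-6 + 1)*(1/2 - 45))*(68 + (-6 + 1)*(1/2 - 45)))*(-1/3548) = (2*(-5*(½ - 45))*(68 - 5*(½ - 45)))*(-1/3548) = (2*(-5*(-89/2))*(68 - 5*(-89/2)))*(-1/3548) = (2*(445/2)*(68 + 445/2))*(-1/3548) = (2*(445/2)*(581/2))*(-1/3548) = (258545/2)*(-1/3548) = -258545/7096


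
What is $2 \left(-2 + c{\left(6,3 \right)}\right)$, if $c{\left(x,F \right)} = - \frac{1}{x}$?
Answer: $- \frac{13}{3} \approx -4.3333$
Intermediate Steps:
$2 \left(-2 + c{\left(6,3 \right)}\right) = 2 \left(-2 - \frac{1}{6}\right) = 2 \left(- \frac{13}{6}\right) = - \frac{13}{3}$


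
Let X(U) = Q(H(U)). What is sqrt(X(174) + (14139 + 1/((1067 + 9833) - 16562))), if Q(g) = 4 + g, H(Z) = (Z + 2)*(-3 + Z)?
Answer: sqrt(1418224650654)/5662 ≈ 210.33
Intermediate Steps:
H(Z) = (-3 + Z)*(2 + Z) (H(Z) = (2 + Z)*(-3 + Z) = (-3 + Z)*(2 + Z))
X(U) = -2 + U**2 - U (X(U) = 4 + (-6 + U**2 - U) = -2 + U**2 - U)
sqrt(X(174) + (14139 + 1/((1067 + 9833) - 16562))) = sqrt((-2 + 174**2 - 1*174) + (14139 + 1/((1067 + 9833) - 16562))) = sqrt((-2 + 30276 - 174) + (14139 + 1/(10900 - 16562))) = sqrt(30100 + (14139 + 1/(-5662))) = sqrt(30100 + (14139 - 1/5662)) = sqrt(30100 + 80055017/5662) = sqrt(250481217/5662) = sqrt(1418224650654)/5662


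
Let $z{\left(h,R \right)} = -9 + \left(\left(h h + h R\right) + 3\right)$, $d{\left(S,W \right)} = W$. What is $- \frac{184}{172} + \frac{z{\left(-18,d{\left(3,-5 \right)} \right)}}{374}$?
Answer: $\frac{10}{473} \approx 0.021142$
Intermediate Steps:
$z{\left(h,R \right)} = -6 + h^{2} + R h$ ($z{\left(h,R \right)} = -9 + \left(\left(h^{2} + R h\right) + 3\right) = -9 + \left(3 + h^{2} + R h\right) = -6 + h^{2} + R h$)
$- \frac{184}{172} + \frac{z{\left(-18,d{\left(3,-5 \right)} \right)}}{374} = - \frac{184}{172} + \frac{-6 + \left(-18\right)^{2} - -90}{374} = \left(-184\right) \frac{1}{172} + \left(-6 + 324 + 90\right) \frac{1}{374} = - \frac{46}{43} + 408 \cdot \frac{1}{374} = - \frac{46}{43} + \frac{12}{11} = \frac{10}{473}$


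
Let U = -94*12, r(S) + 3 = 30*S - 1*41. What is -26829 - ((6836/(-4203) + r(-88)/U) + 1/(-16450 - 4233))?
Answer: -219238816438513/8171481006 ≈ -26830.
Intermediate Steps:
r(S) = -44 + 30*S (r(S) = -3 + (30*S - 1*41) = -3 + (30*S - 41) = -3 + (-41 + 30*S) = -44 + 30*S)
U = -1128
-26829 - ((6836/(-4203) + r(-88)/U) + 1/(-16450 - 4233)) = -26829 - ((6836/(-4203) + (-44 + 30*(-88))/(-1128)) + 1/(-16450 - 4233)) = -26829 - ((6836*(-1/4203) + (-44 - 2640)*(-1/1128)) + 1/(-20683)) = -26829 - ((-6836/4203 - 2684*(-1/1128)) - 1/20683) = -26829 - ((-6836/4203 + 671/282) - 1/20683) = -26829 - (297487/395082 - 1/20683) = -26829 - 1*6152528539/8171481006 = -26829 - 6152528539/8171481006 = -219238816438513/8171481006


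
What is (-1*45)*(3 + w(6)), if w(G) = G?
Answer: -405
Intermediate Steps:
(-1*45)*(3 + w(6)) = (-1*45)*(3 + 6) = -45*9 = -405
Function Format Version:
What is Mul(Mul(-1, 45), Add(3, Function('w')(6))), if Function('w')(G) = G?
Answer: -405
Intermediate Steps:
Mul(Mul(-1, 45), Add(3, Function('w')(6))) = Mul(Mul(-1, 45), Add(3, 6)) = Mul(-45, 9) = -405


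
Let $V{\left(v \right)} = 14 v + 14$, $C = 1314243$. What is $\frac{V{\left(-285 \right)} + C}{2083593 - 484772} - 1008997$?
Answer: $- \frac{230457754610}{228403} \approx -1.009 \cdot 10^{6}$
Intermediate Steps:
$V{\left(v \right)} = 14 + 14 v$
$\frac{V{\left(-285 \right)} + C}{2083593 - 484772} - 1008997 = \frac{\left(14 + 14 \left(-285\right)\right) + 1314243}{2083593 - 484772} - 1008997 = \frac{\left(14 - 3990\right) + 1314243}{1598821} - 1008997 = \left(-3976 + 1314243\right) \frac{1}{1598821} - 1008997 = 1310267 \cdot \frac{1}{1598821} - 1008997 = \frac{187181}{228403} - 1008997 = - \frac{230457754610}{228403}$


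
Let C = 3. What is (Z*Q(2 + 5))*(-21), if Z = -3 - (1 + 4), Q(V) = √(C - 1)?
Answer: 168*√2 ≈ 237.59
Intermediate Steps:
Q(V) = √2 (Q(V) = √(3 - 1) = √2)
Z = -8 (Z = -3 - 1*5 = -3 - 5 = -8)
(Z*Q(2 + 5))*(-21) = -8*√2*(-21) = 168*√2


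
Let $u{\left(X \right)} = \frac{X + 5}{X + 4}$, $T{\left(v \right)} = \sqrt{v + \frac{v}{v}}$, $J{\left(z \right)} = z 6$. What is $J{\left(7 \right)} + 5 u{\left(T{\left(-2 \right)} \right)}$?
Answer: $\frac{819}{17} - \frac{5 i}{17} \approx 48.176 - 0.29412 i$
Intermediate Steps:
$J{\left(z \right)} = 6 z$
$T{\left(v \right)} = \sqrt{1 + v}$ ($T{\left(v \right)} = \sqrt{v + 1} = \sqrt{1 + v}$)
$u{\left(X \right)} = \frac{5 + X}{4 + X}$
$J{\left(7 \right)} + 5 u{\left(T{\left(-2 \right)} \right)} = 6 \cdot 7 + 5 \frac{5 + \sqrt{1 - 2}}{4 + \sqrt{1 - 2}} = 42 + 5 \frac{5 + \sqrt{-1}}{4 + \sqrt{-1}} = 42 + 5 \frac{5 + i}{4 + i} = 42 + 5 \frac{4 - i}{17} \left(5 + i\right) = 42 + 5 \frac{\left(4 - i\right) \left(5 + i\right)}{17} = 42 + \frac{5 \left(4 - i\right) \left(5 + i\right)}{17}$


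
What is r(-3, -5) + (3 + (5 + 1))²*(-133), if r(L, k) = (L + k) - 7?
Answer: -10788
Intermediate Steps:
r(L, k) = -7 + L + k
r(-3, -5) + (3 + (5 + 1))²*(-133) = (-7 - 3 - 5) + (3 + (5 + 1))²*(-133) = -15 + (3 + 6)²*(-133) = -15 + 9²*(-133) = -15 + 81*(-133) = -15 - 10773 = -10788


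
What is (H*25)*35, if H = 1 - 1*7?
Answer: -5250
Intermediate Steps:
H = -6 (H = 1 - 7 = -6)
(H*25)*35 = -6*25*35 = -150*35 = -5250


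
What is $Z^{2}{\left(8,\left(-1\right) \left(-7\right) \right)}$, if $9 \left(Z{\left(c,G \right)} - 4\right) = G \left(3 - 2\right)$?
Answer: $\frac{1849}{81} \approx 22.827$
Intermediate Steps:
$Z{\left(c,G \right)} = 4 + \frac{G}{9}$ ($Z{\left(c,G \right)} = 4 + \frac{G \left(3 - 2\right)}{9} = 4 + \frac{G 1}{9} = 4 + \frac{G}{9}$)
$Z^{2}{\left(8,\left(-1\right) \left(-7\right) \right)} = \left(4 + \frac{\left(-1\right) \left(-7\right)}{9}\right)^{2} = \left(4 + \frac{1}{9} \cdot 7\right)^{2} = \left(4 + \frac{7}{9}\right)^{2} = \left(\frac{43}{9}\right)^{2} = \frac{1849}{81}$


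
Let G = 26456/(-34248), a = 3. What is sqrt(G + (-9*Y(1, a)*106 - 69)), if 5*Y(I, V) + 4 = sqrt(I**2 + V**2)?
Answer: sqrt(317710476480 - 87419603970*sqrt(10))/21405 ≈ 9.4902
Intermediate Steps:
Y(I, V) = -4/5 + sqrt(I**2 + V**2)/5
G = -3307/4281 (G = 26456*(-1/34248) = -3307/4281 ≈ -0.77248)
sqrt(G + (-9*Y(1, a)*106 - 69)) = sqrt(-3307/4281 + (-9*(-4/5 + sqrt(1**2 + 3**2)/5)*106 - 69)) = sqrt(-3307/4281 + (-9*(-4/5 + sqrt(1 + 9)/5)*106 - 69)) = sqrt(-3307/4281 + (-9*(-4/5 + sqrt(10)/5)*106 - 69)) = sqrt(-3307/4281 + ((36/5 - 9*sqrt(10)/5)*106 - 69)) = sqrt(-3307/4281 + ((3816/5 - 954*sqrt(10)/5) - 69)) = sqrt(-3307/4281 + (3471/5 - 954*sqrt(10)/5)) = sqrt(14842816/21405 - 954*sqrt(10)/5)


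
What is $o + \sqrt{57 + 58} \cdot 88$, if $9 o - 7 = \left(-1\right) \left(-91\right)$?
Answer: $\frac{98}{9} + 88 \sqrt{115} \approx 954.58$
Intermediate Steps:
$o = \frac{98}{9}$ ($o = \frac{7}{9} + \frac{\left(-1\right) \left(-91\right)}{9} = \frac{7}{9} + \frac{1}{9} \cdot 91 = \frac{7}{9} + \frac{91}{9} = \frac{98}{9} \approx 10.889$)
$o + \sqrt{57 + 58} \cdot 88 = \frac{98}{9} + \sqrt{57 + 58} \cdot 88 = \frac{98}{9} + \sqrt{115} \cdot 88 = \frac{98}{9} + 88 \sqrt{115}$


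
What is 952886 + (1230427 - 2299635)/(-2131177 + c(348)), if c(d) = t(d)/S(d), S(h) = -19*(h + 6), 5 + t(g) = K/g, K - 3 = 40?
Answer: 4753317259920979898/4988335180999 ≈ 9.5289e+5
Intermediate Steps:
K = 43 (K = 3 + 40 = 43)
t(g) = -5 + 43/g
S(h) = -114 - 19*h (S(h) = -19*(6 + h) = -114 - 19*h)
c(d) = (-5 + 43/d)/(-114 - 19*d)
952886 + (1230427 - 2299635)/(-2131177 + c(348)) = 952886 + (1230427 - 2299635)/(-2131177 + (1/19)*(-43 + 5*348)/(348*(6 + 348))) = 952886 - 1069208/(-2131177 + (1/19)*(1/348)*(-43 + 1740)/354) = 952886 - 1069208/(-2131177 + (1/19)*(1/348)*(1/354)*1697) = 952886 - 1069208/(-2131177 + 1697/2340648) = 952886 - 1069208/(-4988335180999/2340648) = 952886 - 1069208*(-2340648/4988335180999) = 952886 + 2502639566784/4988335180999 = 4753317259920979898/4988335180999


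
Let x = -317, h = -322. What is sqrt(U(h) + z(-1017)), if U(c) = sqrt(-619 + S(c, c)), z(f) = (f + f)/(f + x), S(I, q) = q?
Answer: sqrt(678339 + 444889*I*sqrt(941))/667 ≈ 4.0149 + 3.8203*I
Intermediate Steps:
z(f) = 2*f/(-317 + f) (z(f) = (f + f)/(f - 317) = (2*f)/(-317 + f) = 2*f/(-317 + f))
U(c) = sqrt(-619 + c)
sqrt(U(h) + z(-1017)) = sqrt(sqrt(-619 - 322) + 2*(-1017)/(-317 - 1017)) = sqrt(sqrt(-941) + 2*(-1017)/(-1334)) = sqrt(I*sqrt(941) + 2*(-1017)*(-1/1334)) = sqrt(I*sqrt(941) + 1017/667) = sqrt(1017/667 + I*sqrt(941))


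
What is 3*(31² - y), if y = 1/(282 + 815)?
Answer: 3162648/1097 ≈ 2883.0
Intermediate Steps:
y = 1/1097 ≈ 0.00091158
3*(31² - y) = 3*(31² - 1*1/1097) = 3*(961 - 1/1097) = 3*(1054216/1097) = 3162648/1097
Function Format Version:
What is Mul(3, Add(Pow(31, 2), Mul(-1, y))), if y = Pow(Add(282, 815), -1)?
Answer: Rational(3162648, 1097) ≈ 2883.0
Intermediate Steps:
y = Rational(1, 1097) (y = Pow(1097, -1) = Rational(1, 1097) ≈ 0.00091158)
Mul(3, Add(Pow(31, 2), Mul(-1, y))) = Mul(3, Add(Pow(31, 2), Mul(-1, Rational(1, 1097)))) = Mul(3, Add(961, Rational(-1, 1097))) = Mul(3, Rational(1054216, 1097)) = Rational(3162648, 1097)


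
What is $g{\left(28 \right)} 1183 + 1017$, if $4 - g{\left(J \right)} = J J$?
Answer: $-921723$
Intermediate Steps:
$g{\left(J \right)} = 4 - J^{2}$ ($g{\left(J \right)} = 4 - J J = 4 - J^{2}$)
$g{\left(28 \right)} 1183 + 1017 = \left(4 - 28^{2}\right) 1183 + 1017 = \left(4 - 784\right) 1183 + 1017 = \left(-780\right) 1183 + 1017 = -922740 + 1017 = -921723$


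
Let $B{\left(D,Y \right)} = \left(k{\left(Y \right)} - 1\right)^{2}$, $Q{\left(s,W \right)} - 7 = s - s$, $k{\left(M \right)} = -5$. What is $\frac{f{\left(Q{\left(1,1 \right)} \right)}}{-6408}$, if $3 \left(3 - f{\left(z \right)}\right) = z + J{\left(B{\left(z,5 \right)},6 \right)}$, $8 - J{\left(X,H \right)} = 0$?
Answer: $\frac{1}{3204} \approx 0.00031211$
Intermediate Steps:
$Q{\left(s,W \right)} = 7$ ($Q{\left(s,W \right)} = 7 + \left(s - s\right) = 7 + 0 = 7$)
$B{\left(D,Y \right)} = 36$ ($B{\left(D,Y \right)} = \left(-5 - 1\right)^{2} = \left(-6\right)^{2} = 36$)
$J{\left(X,H \right)} = 8$ ($J{\left(X,H \right)} = 8 - 0 = 8 + 0 = 8$)
$f{\left(z \right)} = \frac{1}{3} - \frac{z}{3}$ ($f{\left(z \right)} = 3 - \frac{z + 8}{3} = 3 - \frac{8 + z}{3} = 3 - \left(\frac{8}{3} + \frac{z}{3}\right) = \frac{1}{3} - \frac{z}{3}$)
$\frac{f{\left(Q{\left(1,1 \right)} \right)}}{-6408} = \frac{\frac{1}{3} - \frac{7}{3}}{-6408} = \left(\frac{1}{3} - \frac{7}{3}\right) \left(- \frac{1}{6408}\right) = \left(-2\right) \left(- \frac{1}{6408}\right) = \frac{1}{3204}$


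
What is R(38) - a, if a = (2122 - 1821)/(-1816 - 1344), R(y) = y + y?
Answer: 240461/3160 ≈ 76.095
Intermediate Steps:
R(y) = 2*y
a = -301/3160 (a = 301/(-3160) = 301*(-1/3160) = -301/3160 ≈ -0.095253)
R(38) - a = 2*38 - 1*(-301/3160) = 76 + 301/3160 = 240461/3160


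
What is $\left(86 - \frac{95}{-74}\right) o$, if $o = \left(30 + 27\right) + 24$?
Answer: $\frac{523179}{74} \approx 7070.0$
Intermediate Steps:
$o = 81$ ($o = 57 + 24 = 81$)
$\left(86 - \frac{95}{-74}\right) o = \left(86 - \frac{95}{-74}\right) 81 = \left(86 - - \frac{95}{74}\right) 81 = \left(86 + \frac{95}{74}\right) 81 = \frac{6459}{74} \cdot 81 = \frac{523179}{74}$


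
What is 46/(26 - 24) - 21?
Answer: 2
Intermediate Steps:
46/(26 - 24) - 21 = 46/2 - 21 = (½)*46 - 21 = 23 - 21 = 2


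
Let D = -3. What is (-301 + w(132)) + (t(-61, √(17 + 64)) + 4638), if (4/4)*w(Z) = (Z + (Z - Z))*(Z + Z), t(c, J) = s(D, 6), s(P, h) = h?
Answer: 39191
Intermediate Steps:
t(c, J) = 6
w(Z) = 2*Z² (w(Z) = (Z + (Z - Z))*(Z + Z) = (Z + 0)*(2*Z) = Z*(2*Z) = 2*Z²)
(-301 + w(132)) + (t(-61, √(17 + 64)) + 4638) = (-301 + 2*132²) + (6 + 4638) = (-301 + 2*17424) + 4644 = (-301 + 34848) + 4644 = 34547 + 4644 = 39191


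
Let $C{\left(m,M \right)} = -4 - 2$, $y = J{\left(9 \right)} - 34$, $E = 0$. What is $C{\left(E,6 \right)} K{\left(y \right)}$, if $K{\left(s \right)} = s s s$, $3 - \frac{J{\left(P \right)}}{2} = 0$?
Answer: $131712$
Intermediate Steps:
$J{\left(P \right)} = 6$ ($J{\left(P \right)} = 6 - 0 = 6 + 0 = 6$)
$y = -28$ ($y = 6 - 34 = -28$)
$K{\left(s \right)} = s^{3}$ ($K{\left(s \right)} = s^{2} s = s^{3}$)
$C{\left(m,M \right)} = -6$ ($C{\left(m,M \right)} = -4 - 2 = -6$)
$C{\left(E,6 \right)} K{\left(y \right)} = - 6 \left(-28\right)^{3} = \left(-6\right) \left(-21952\right) = 131712$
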